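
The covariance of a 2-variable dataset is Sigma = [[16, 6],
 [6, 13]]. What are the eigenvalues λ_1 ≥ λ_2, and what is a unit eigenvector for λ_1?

Step 1 — characteristic polynomial of 2×2 Sigma:
  det(Sigma - λI) = λ² - trace · λ + det = 0.
  trace = 16 + 13 = 29, det = 16·13 - (6)² = 172.
Step 2 — discriminant:
  Δ = trace² - 4·det = 841 - 688 = 153.
Step 3 — eigenvalues:
  λ = (trace ± √Δ)/2 = (29 ± 12.3693)/2,
  λ_1 = 20.6847,  λ_2 = 8.3153.

Step 4 — unit eigenvector for λ_1: solve (Sigma - λ_1 I)v = 0. First row:
  (16 - 20.6847)·v_x + (6)·v_y = 0, i.e. (-4.6847)·v_x + (6)·v_y = 0,
  so v ∝ (b, λ_1 - a) = (6, 4.6847) = u.
  ||u|| = √((6)² + (4.6847)²) = √(57.946) ≈ 7.6122,
  v_1 = u/||u|| ≈ (0.7882, 0.6154) (||v_1|| = 1).

λ_1 = 20.6847,  λ_2 = 8.3153;  v_1 ≈ (0.7882, 0.6154)


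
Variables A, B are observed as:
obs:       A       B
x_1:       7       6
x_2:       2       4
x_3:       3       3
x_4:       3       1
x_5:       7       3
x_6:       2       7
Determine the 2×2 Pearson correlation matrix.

Step 1 — column means:
  mean(A) = (7 + 2 + 3 + 3 + 7 + 2) / 6 = 24/6 = 4
  mean(B) = (6 + 4 + 3 + 1 + 3 + 7) / 6 = 24/6 = 4

Step 2 — sample variances and covariances s[i,j] = (1/(n-1)) · Σ_k (x_{k,i} - mean_i) · (x_{k,j} - mean_j), with n-1 = 5:
  s[A,A] = ((3)·(3) + (-2)·(-2) + (-1)·(-1) + (-1)·(-1) + (3)·(3) + (-2)·(-2)) / 5 = 28/5 = 5.6
  s[A,B] = ((3)·(2) + (-2)·(0) + (-1)·(-1) + (-1)·(-3) + (3)·(-1) + (-2)·(3)) / 5 = 1/5 = 0.2
  s[B,B] = ((2)·(2) + (0)·(0) + (-1)·(-1) + (-3)·(-3) + (-1)·(-1) + (3)·(3)) / 5 = 24/5 = 4.8
  Sample standard deviations s_i = √(s[i,i]):
  s(A) = √(5.6) = 2.3664
  s(B) = √(4.8) = 2.1909

Step 3 — r_{ij} = s_{ij} / (s_i · s_j):
  r[A,A] = 1 (diagonal).
  r[A,B] = 0.2 / (2.3664 · 2.1909) = 0.2 / 5.1846 = 0.0386
  r[B,B] = 1 (diagonal).

R is symmetric with unit diagonal. Assembling:

R = [[1, 0.0386],
 [0.0386, 1]]


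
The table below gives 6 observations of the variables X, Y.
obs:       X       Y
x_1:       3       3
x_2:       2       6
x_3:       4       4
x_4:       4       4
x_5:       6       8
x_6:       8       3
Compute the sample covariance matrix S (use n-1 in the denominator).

Step 1 — column means:
  mean(X) = (3 + 2 + 4 + 4 + 6 + 8) / 6 = 27/6 = 4.5
  mean(Y) = (3 + 6 + 4 + 4 + 8 + 3) / 6 = 28/6 = 4.6667

Step 2 — sample covariance S[i,j] = (1/(n-1)) · Σ_k (x_{k,i} - mean_i) · (x_{k,j} - mean_j), with n-1 = 5.
  S[X,X] = ((-1.5)·(-1.5) + (-2.5)·(-2.5) + (-0.5)·(-0.5) + (-0.5)·(-0.5) + (1.5)·(1.5) + (3.5)·(3.5)) / 5 = 23.5/5 = 4.7
  S[X,Y] = ((-1.5)·(-1.6667) + (-2.5)·(1.3333) + (-0.5)·(-0.6667) + (-0.5)·(-0.6667) + (1.5)·(3.3333) + (3.5)·(-1.6667)) / 5 = -1/5 = -0.2
  S[Y,Y] = ((-1.6667)·(-1.6667) + (1.3333)·(1.3333) + (-0.6667)·(-0.6667) + (-0.6667)·(-0.6667) + (3.3333)·(3.3333) + (-1.6667)·(-1.6667)) / 5 = 19.3333/5 = 3.8667

S is symmetric (S[j,i] = S[i,j]). Assembling:

S = [[4.7, -0.2],
 [-0.2, 3.8667]]


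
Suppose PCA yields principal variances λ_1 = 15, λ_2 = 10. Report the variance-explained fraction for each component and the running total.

Step 1 — total variance = trace(Sigma) = Σ λ_i = 15 + 10 = 25.

Step 2 — fraction explained by component i = λ_i / Σ λ:
  PC1: 15/25 = 0.6
  PC2: 10/25 = 0.4

Step 3 — cumulative fraction after k components = (λ_1 + ... + λ_k) / Σ λ:
  k = 1: 15/25 = 0.6
  k = 2: (15 + 10)/25 = 25/25 = 1

Summary (fraction, with percent):

explained: PC1 0.6 (60%), PC2 0.4 (40%);  cumulative: 0.6, 1


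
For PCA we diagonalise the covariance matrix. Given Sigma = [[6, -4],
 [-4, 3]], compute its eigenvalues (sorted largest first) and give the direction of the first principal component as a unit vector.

Step 1 — characteristic polynomial of 2×2 Sigma:
  det(Sigma - λI) = λ² - trace · λ + det = 0.
  trace = 6 + 3 = 9, det = 6·3 - (-4)² = 2.
Step 2 — discriminant:
  Δ = trace² - 4·det = 81 - 8 = 73.
Step 3 — eigenvalues:
  λ = (trace ± √Δ)/2 = (9 ± 8.544)/2,
  λ_1 = 8.772,  λ_2 = 0.228.

Step 4 — unit eigenvector for λ_1: solve (Sigma - λ_1 I)v = 0. First row:
  (6 - 8.772)·v_x + (-4)·v_y = 0, i.e. (-2.772)·v_x + (-4)·v_y = 0,
  so v ∝ (b, λ_1 - a) = (-4, 2.772); multiply by -1 so the first entry is positive: u = (4, -2.772).
  ||u|| = √((4)² + (-2.772)²) = √(23.684) ≈ 4.8666,
  v_1 = u/||u|| ≈ (0.8219, -0.5696) (||v_1|| = 1).

λ_1 = 8.772,  λ_2 = 0.228;  v_1 ≈ (0.8219, -0.5696)


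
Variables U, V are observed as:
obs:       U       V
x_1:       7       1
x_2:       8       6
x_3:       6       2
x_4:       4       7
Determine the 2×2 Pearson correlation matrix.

Step 1 — column means:
  mean(U) = (7 + 8 + 6 + 4) / 4 = 25/4 = 6.25
  mean(V) = (1 + 6 + 2 + 7) / 4 = 16/4 = 4

Step 2 — sample variances and covariances s[i,j] = (1/(n-1)) · Σ_k (x_{k,i} - mean_i) · (x_{k,j} - mean_j), with n-1 = 3:
  s[U,U] = ((0.75)·(0.75) + (1.75)·(1.75) + (-0.25)·(-0.25) + (-2.25)·(-2.25)) / 3 = 8.75/3 = 2.9167
  s[U,V] = ((0.75)·(-3) + (1.75)·(2) + (-0.25)·(-2) + (-2.25)·(3)) / 3 = -5/3 = -1.6667
  s[V,V] = ((-3)·(-3) + (2)·(2) + (-2)·(-2) + (3)·(3)) / 3 = 26/3 = 8.6667
  Sample standard deviations s_i = √(s[i,i]):
  s(U) = √(2.9167) = 1.7078
  s(V) = √(8.6667) = 2.9439

Step 3 — r_{ij} = s_{ij} / (s_i · s_j):
  r[U,U] = 1 (diagonal).
  r[U,V] = -1.6667 / (1.7078 · 2.9439) = -1.6667 / 5.0277 = -0.3315
  r[V,V] = 1 (diagonal).

R is symmetric with unit diagonal. Assembling:

R = [[1, -0.3315],
 [-0.3315, 1]]


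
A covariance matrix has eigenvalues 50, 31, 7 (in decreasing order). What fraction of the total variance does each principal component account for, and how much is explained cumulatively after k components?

Step 1 — total variance = trace(Sigma) = Σ λ_i = 50 + 31 + 7 = 88.

Step 2 — fraction explained by component i = λ_i / Σ λ:
  PC1: 50/88 = 0.5682
  PC2: 31/88 = 0.3523
  PC3: 7/88 = 0.0795

Step 3 — cumulative fraction after k components = (λ_1 + ... + λ_k) / Σ λ:
  k = 1: 50/88 = 0.5682
  k = 2: (50 + 31)/88 = 81/88 = 0.9205
  k = 3: (50 + 31 + 7)/88 = 88/88 = 1

Summary (fraction, with percent):

explained: PC1 0.5682 (56.82%), PC2 0.3523 (35.23%), PC3 0.0795 (7.95%);  cumulative: 0.5682, 0.9205, 1


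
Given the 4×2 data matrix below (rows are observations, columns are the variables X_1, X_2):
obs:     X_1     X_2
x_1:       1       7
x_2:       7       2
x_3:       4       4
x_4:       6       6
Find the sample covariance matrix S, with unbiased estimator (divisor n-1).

Step 1 — column means:
  mean(X_1) = (1 + 7 + 4 + 6) / 4 = 18/4 = 4.5
  mean(X_2) = (7 + 2 + 4 + 6) / 4 = 19/4 = 4.75

Step 2 — sample covariance S[i,j] = (1/(n-1)) · Σ_k (x_{k,i} - mean_i) · (x_{k,j} - mean_j), with n-1 = 3.
  S[X_1,X_1] = ((-3.5)·(-3.5) + (2.5)·(2.5) + (-0.5)·(-0.5) + (1.5)·(1.5)) / 3 = 21/3 = 7
  S[X_1,X_2] = ((-3.5)·(2.25) + (2.5)·(-2.75) + (-0.5)·(-0.75) + (1.5)·(1.25)) / 3 = -12.5/3 = -4.1667
  S[X_2,X_2] = ((2.25)·(2.25) + (-2.75)·(-2.75) + (-0.75)·(-0.75) + (1.25)·(1.25)) / 3 = 14.75/3 = 4.9167

S is symmetric (S[j,i] = S[i,j]). Assembling:

S = [[7, -4.1667],
 [-4.1667, 4.9167]]


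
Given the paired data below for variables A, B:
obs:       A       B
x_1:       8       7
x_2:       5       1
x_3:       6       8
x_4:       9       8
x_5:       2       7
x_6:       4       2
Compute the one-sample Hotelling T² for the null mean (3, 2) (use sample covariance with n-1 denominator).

Step 1 — sample mean vector:
  mean(A) = (8 + 5 + 6 + 9 + 2 + 4) / 6 = 34/6 = 5.6667
  mean(B) = (7 + 1 + 8 + 8 + 7 + 2) / 6 = 33/6 = 5.5
  x̄ = (5.6667, 5.5),  deviation x̄ - mu_0 = (5.6667, 5.5) - (3, 2) = (2.6667, 3.5).

Step 2 — sample covariance matrix, S[i,j] = (1/(n-1)) · Σ_k (x_{k,i} - mean_i) · (x_{k,j} - mean_j), divisor n-1 = 5:
  S[A,A] = ((2.3333)·(2.3333) + (-0.6667)·(-0.6667) + (0.3333)·(0.3333) + (3.3333)·(3.3333) + (-3.6667)·(-3.6667) + (-1.6667)·(-1.6667)) / 5 = 33.3333/5 = 6.6667
  S[A,B] = ((2.3333)·(1.5) + (-0.6667)·(-4.5) + (0.3333)·(2.5) + (3.3333)·(2.5) + (-3.6667)·(1.5) + (-1.6667)·(-3.5)) / 5 = 16/5 = 3.2
  S[B,B] = ((1.5)·(1.5) + (-4.5)·(-4.5) + (2.5)·(2.5) + (2.5)·(2.5) + (1.5)·(1.5) + (-3.5)·(-3.5)) / 5 = 49.5/5 = 9.9
  S = [[6.6667, 3.2],
 [3.2, 9.9]].

Step 3 — invert S. det(S) = 6.6667·9.9 - (3.2)² = 55.76.
  S^{-1} = (1/det) · [[d, -b], [-b, a]] = [[0.1775, -0.0574],
 [-0.0574, 0.1196]].

Step 4 — quadratic form (x̄ - mu_0)^T · S^{-1} · (x̄ - mu_0):
  S^{-1} · (x̄ - mu_0) = (0.2726, 0.2654),
  (x̄ - mu_0)^T · [...] = (2.6667)·(0.2726) + (3.5)·(0.2654) = 1.6559.

Step 5 — scale by n: T² = 6 · 1.6559 = 9.9354.

T² ≈ 9.9354


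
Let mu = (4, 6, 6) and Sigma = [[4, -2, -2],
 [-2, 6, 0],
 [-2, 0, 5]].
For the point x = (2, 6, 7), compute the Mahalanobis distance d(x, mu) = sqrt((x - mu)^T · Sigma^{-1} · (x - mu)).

Step 1 — centre the observation: (x - mu) = (-2, 0, 1).

Step 2 — invert Sigma (cofactor / det for 3×3, or solve directly):
  Sigma^{-1} = [[0.3947, 0.1316, 0.1579],
 [0.1316, 0.2105, 0.0526],
 [0.1579, 0.0526, 0.2632]].

Step 3 — form the quadratic (x - mu)^T · Sigma^{-1} · (x - mu):
  Sigma^{-1} · (x - mu) = (-0.6316, -0.2105, -0.0526).
  (x - mu)^T · [Sigma^{-1} · (x - mu)] = (-2)·(-0.6316) + (0)·(-0.2105) + (1)·(-0.0526) = 1.2105.

Step 4 — take square root: d = √(1.2105) ≈ 1.1002.

d(x, mu) = √(1.2105) ≈ 1.1002


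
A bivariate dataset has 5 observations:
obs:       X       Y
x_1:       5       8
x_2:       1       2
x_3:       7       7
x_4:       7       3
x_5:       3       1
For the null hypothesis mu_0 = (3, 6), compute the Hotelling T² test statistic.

Step 1 — sample mean vector:
  mean(X) = (5 + 1 + 7 + 7 + 3) / 5 = 23/5 = 4.6
  mean(Y) = (8 + 2 + 7 + 3 + 1) / 5 = 21/5 = 4.2
  x̄ = (4.6, 4.2),  deviation x̄ - mu_0 = (4.6, 4.2) - (3, 6) = (1.6, -1.8).

Step 2 — sample covariance matrix, S[i,j] = (1/(n-1)) · Σ_k (x_{k,i} - mean_i) · (x_{k,j} - mean_j), divisor n-1 = 4:
  S[X,X] = ((0.4)·(0.4) + (-3.6)·(-3.6) + (2.4)·(2.4) + (2.4)·(2.4) + (-1.6)·(-1.6)) / 4 = 27.2/4 = 6.8
  S[X,Y] = ((0.4)·(3.8) + (-3.6)·(-2.2) + (2.4)·(2.8) + (2.4)·(-1.2) + (-1.6)·(-3.2)) / 4 = 18.4/4 = 4.6
  S[Y,Y] = ((3.8)·(3.8) + (-2.2)·(-2.2) + (2.8)·(2.8) + (-1.2)·(-1.2) + (-3.2)·(-3.2)) / 4 = 38.8/4 = 9.7
  S = [[6.8, 4.6],
 [4.6, 9.7]].

Step 3 — invert S. det(S) = 6.8·9.7 - (4.6)² = 44.8.
  S^{-1} = (1/det) · [[d, -b], [-b, a]] = [[0.2165, -0.1027],
 [-0.1027, 0.1518]].

Step 4 — quadratic form (x̄ - mu_0)^T · S^{-1} · (x̄ - mu_0):
  S^{-1} · (x̄ - mu_0) = (0.5312, -0.4375),
  (x̄ - mu_0)^T · [...] = (1.6)·(0.5312) + (-1.8)·(-0.4375) = 1.6375.

Step 5 — scale by n: T² = 5 · 1.6375 = 8.1875.

T² ≈ 8.1875


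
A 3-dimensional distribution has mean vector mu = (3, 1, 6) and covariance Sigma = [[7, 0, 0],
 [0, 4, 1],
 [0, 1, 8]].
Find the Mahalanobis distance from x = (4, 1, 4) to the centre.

Step 1 — centre the observation: (x - mu) = (1, 0, -2).

Step 2 — invert Sigma (cofactor / det for 3×3, or solve directly):
  Sigma^{-1} = [[0.1429, 0, 0],
 [0, 0.2581, -0.0323],
 [0, -0.0323, 0.129]].

Step 3 — form the quadratic (x - mu)^T · Sigma^{-1} · (x - mu):
  Sigma^{-1} · (x - mu) = (0.1429, 0.0645, -0.2581).
  (x - mu)^T · [Sigma^{-1} · (x - mu)] = (1)·(0.1429) + (0)·(0.0645) + (-2)·(-0.2581) = 0.659.

Step 4 — take square root: d = √(0.659) ≈ 0.8118.

d(x, mu) = √(0.659) ≈ 0.8118


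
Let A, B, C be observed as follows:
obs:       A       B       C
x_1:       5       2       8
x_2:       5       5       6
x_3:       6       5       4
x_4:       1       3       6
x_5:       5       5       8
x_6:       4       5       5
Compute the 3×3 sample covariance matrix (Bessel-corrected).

Step 1 — column means:
  mean(A) = (5 + 5 + 6 + 1 + 5 + 4) / 6 = 26/6 = 4.3333
  mean(B) = (2 + 5 + 5 + 3 + 5 + 5) / 6 = 25/6 = 4.1667
  mean(C) = (8 + 6 + 4 + 6 + 8 + 5) / 6 = 37/6 = 6.1667

Step 2 — sample covariance S[i,j] = (1/(n-1)) · Σ_k (x_{k,i} - mean_i) · (x_{k,j} - mean_j), with n-1 = 5.
  S[A,A] = ((0.6667)·(0.6667) + (0.6667)·(0.6667) + (1.6667)·(1.6667) + (-3.3333)·(-3.3333) + (0.6667)·(0.6667) + (-0.3333)·(-0.3333)) / 5 = 15.3333/5 = 3.0667
  S[A,B] = ((0.6667)·(-2.1667) + (0.6667)·(0.8333) + (1.6667)·(0.8333) + (-3.3333)·(-1.1667) + (0.6667)·(0.8333) + (-0.3333)·(0.8333)) / 5 = 4.6667/5 = 0.9333
  S[A,C] = ((0.6667)·(1.8333) + (0.6667)·(-0.1667) + (1.6667)·(-2.1667) + (-3.3333)·(-0.1667) + (0.6667)·(1.8333) + (-0.3333)·(-1.1667)) / 5 = -0.3333/5 = -0.0667
  S[B,B] = ((-2.1667)·(-2.1667) + (0.8333)·(0.8333) + (0.8333)·(0.8333) + (-1.1667)·(-1.1667) + (0.8333)·(0.8333) + (0.8333)·(0.8333)) / 5 = 8.8333/5 = 1.7667
  S[B,C] = ((-2.1667)·(1.8333) + (0.8333)·(-0.1667) + (0.8333)·(-2.1667) + (-1.1667)·(-0.1667) + (0.8333)·(1.8333) + (0.8333)·(-1.1667)) / 5 = -5.1667/5 = -1.0333
  S[C,C] = ((1.8333)·(1.8333) + (-0.1667)·(-0.1667) + (-2.1667)·(-2.1667) + (-0.1667)·(-0.1667) + (1.8333)·(1.8333) + (-1.1667)·(-1.1667)) / 5 = 12.8333/5 = 2.5667

S is symmetric (S[j,i] = S[i,j]). Assembling:

S = [[3.0667, 0.9333, -0.0667],
 [0.9333, 1.7667, -1.0333],
 [-0.0667, -1.0333, 2.5667]]


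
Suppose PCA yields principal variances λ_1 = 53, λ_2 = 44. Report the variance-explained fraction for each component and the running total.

Step 1 — total variance = trace(Sigma) = Σ λ_i = 53 + 44 = 97.

Step 2 — fraction explained by component i = λ_i / Σ λ:
  PC1: 53/97 = 0.5464
  PC2: 44/97 = 0.4536

Step 3 — cumulative fraction after k components = (λ_1 + ... + λ_k) / Σ λ:
  k = 1: 53/97 = 0.5464
  k = 2: (53 + 44)/97 = 97/97 = 1

Summary (fraction, with percent):

explained: PC1 0.5464 (54.64%), PC2 0.4536 (45.36%);  cumulative: 0.5464, 1


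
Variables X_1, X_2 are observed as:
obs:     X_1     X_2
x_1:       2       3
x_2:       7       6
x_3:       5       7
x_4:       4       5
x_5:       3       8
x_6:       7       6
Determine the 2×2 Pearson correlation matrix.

Step 1 — column means:
  mean(X_1) = (2 + 7 + 5 + 4 + 3 + 7) / 6 = 28/6 = 4.6667
  mean(X_2) = (3 + 6 + 7 + 5 + 8 + 6) / 6 = 35/6 = 5.8333

Step 2 — sample variances and covariances s[i,j] = (1/(n-1)) · Σ_k (x_{k,i} - mean_i) · (x_{k,j} - mean_j), with n-1 = 5:
  s[X_1,X_1] = ((-2.6667)·(-2.6667) + (2.3333)·(2.3333) + (0.3333)·(0.3333) + (-0.6667)·(-0.6667) + (-1.6667)·(-1.6667) + (2.3333)·(2.3333)) / 5 = 21.3333/5 = 4.2667
  s[X_1,X_2] = ((-2.6667)·(-2.8333) + (2.3333)·(0.1667) + (0.3333)·(1.1667) + (-0.6667)·(-0.8333) + (-1.6667)·(2.1667) + (2.3333)·(0.1667)) / 5 = 5.6667/5 = 1.1333
  s[X_2,X_2] = ((-2.8333)·(-2.8333) + (0.1667)·(0.1667) + (1.1667)·(1.1667) + (-0.8333)·(-0.8333) + (2.1667)·(2.1667) + (0.1667)·(0.1667)) / 5 = 14.8333/5 = 2.9667
  Sample standard deviations s_i = √(s[i,i]):
  s(X_1) = √(4.2667) = 2.0656
  s(X_2) = √(2.9667) = 1.7224

Step 3 — r_{ij} = s_{ij} / (s_i · s_j):
  r[X_1,X_1] = 1 (diagonal).
  r[X_1,X_2] = 1.1333 / (2.0656 · 1.7224) = 1.1333 / 3.5578 = 0.3186
  r[X_2,X_2] = 1 (diagonal).

R is symmetric with unit diagonal. Assembling:

R = [[1, 0.3186],
 [0.3186, 1]]


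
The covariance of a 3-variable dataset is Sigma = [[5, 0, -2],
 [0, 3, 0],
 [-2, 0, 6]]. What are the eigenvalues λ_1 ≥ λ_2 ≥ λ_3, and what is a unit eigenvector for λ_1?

Step 1 — characteristic polynomial p(λ) = det(λI - Sigma) = λ³ - tr·λ² + c_1·λ - det, where tr = trace, c_1 = sum of the principal 2×2 minors, det = det(Sigma):
  tr = 5 + 3 + 6 = 14,
  c_1 = (5·3 - (0)²) + (5·6 - (-2)²) + (3·6 - (0)²) = 15 + 26 + 18 = 59,
  det = 5·(3·6 - (0)²) - (0)·((0)·6 - (0)·(-2)) + (-2)·((0)·(0) - 3·(-2)) = 5·(18) - (0)·(0) + (-2)·(6) = 78.
  So p(λ) = λ³ - 14λ² + 59λ - 78.
Step 2 — look for an integer root (rational root theorem: any rational root is an integer divisor of 78). Testing λ = 3:
  p(3) = 27 - 126 + 177 - 78 = 0  ✓
  Dividing out (λ - 3): p(λ) = (λ - 3)(λ² - 11λ + 26).
Step 3 — remaining eigenvalues from the quadratic λ² - 11λ + 26 = 0:
  Δ = 11² - 4·26 = 121 - 104 = 17,  λ = (11 ± √17)/2 = (11 ± 4.1231)/2 ≈ 7.5616 or 3.4384.
  Sorted: λ_1 = 7.5616,  λ_2 = 3.4384,  λ_3 = 3  (check: sum = 14 = tr ✓).

Step 4 — unit eigenvector for λ_1 ≈ 7.5616: v spans the null space of (Sigma - λ_1 I), whose rows are
  r_1 = (-2.5616, 0, -2),  r_2 = (0, -4.5616, 0),  r_3 = (-2, 0, -1.5616).
  v is orthogonal to every row, so take v ∝ r_1 × r_2 = ((0)·(0) - (-2)·(-4.5616), (-2)·(0) - (-2.5616)·(0), (-2.5616)·(-4.5616) - (0)·(0)) ≈ (-9.1231, 0, 11.6847).
  Rescale (multiply by -1 so the first nonzero entry is positive): u = (9.1231, 0, -11.6847).
  ||u|| = √((9.1231)² + (0)² + (-11.6847)²) = √(219.7623) ≈ 14.8244,  v_1 = u/||u|| ≈ (0.6154, 0, -0.7882) (||v_1|| = 1).

λ_1 = 7.5616,  λ_2 = 3.4384,  λ_3 = 3;  v_1 ≈ (0.6154, 0, -0.7882)


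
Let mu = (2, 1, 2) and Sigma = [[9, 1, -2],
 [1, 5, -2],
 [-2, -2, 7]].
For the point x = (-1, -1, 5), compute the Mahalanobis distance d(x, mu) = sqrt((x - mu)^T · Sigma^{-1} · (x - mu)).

Step 1 — centre the observation: (x - mu) = (-3, -2, 3).

Step 2 — invert Sigma (cofactor / det for 3×3, or solve directly):
  Sigma^{-1} = [[0.1192, -0.0115, 0.0308],
 [-0.0115, 0.2269, 0.0615],
 [0.0308, 0.0615, 0.1692]].

Step 3 — form the quadratic (x - mu)^T · Sigma^{-1} · (x - mu):
  Sigma^{-1} · (x - mu) = (-0.2423, -0.2346, 0.2923).
  (x - mu)^T · [Sigma^{-1} · (x - mu)] = (-3)·(-0.2423) + (-2)·(-0.2346) + (3)·(0.2923) = 2.0731.

Step 4 — take square root: d = √(2.0731) ≈ 1.4398.

d(x, mu) = √(2.0731) ≈ 1.4398


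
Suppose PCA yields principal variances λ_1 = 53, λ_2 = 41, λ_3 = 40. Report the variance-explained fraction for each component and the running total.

Step 1 — total variance = trace(Sigma) = Σ λ_i = 53 + 41 + 40 = 134.

Step 2 — fraction explained by component i = λ_i / Σ λ:
  PC1: 53/134 = 0.3955
  PC2: 41/134 = 0.306
  PC3: 40/134 = 0.2985

Step 3 — cumulative fraction after k components = (λ_1 + ... + λ_k) / Σ λ:
  k = 1: 53/134 = 0.3955
  k = 2: (53 + 41)/134 = 94/134 = 0.7015
  k = 3: (53 + 41 + 40)/134 = 134/134 = 1

Summary (fraction, with percent):

explained: PC1 0.3955 (39.55%), PC2 0.306 (30.6%), PC3 0.2985 (29.85%);  cumulative: 0.3955, 0.7015, 1


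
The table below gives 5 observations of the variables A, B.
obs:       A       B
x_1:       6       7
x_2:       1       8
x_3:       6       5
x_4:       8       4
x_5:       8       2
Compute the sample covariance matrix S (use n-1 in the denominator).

Step 1 — column means:
  mean(A) = (6 + 1 + 6 + 8 + 8) / 5 = 29/5 = 5.8
  mean(B) = (7 + 8 + 5 + 4 + 2) / 5 = 26/5 = 5.2

Step 2 — sample covariance S[i,j] = (1/(n-1)) · Σ_k (x_{k,i} - mean_i) · (x_{k,j} - mean_j), with n-1 = 4.
  S[A,A] = ((0.2)·(0.2) + (-4.8)·(-4.8) + (0.2)·(0.2) + (2.2)·(2.2) + (2.2)·(2.2)) / 4 = 32.8/4 = 8.2
  S[A,B] = ((0.2)·(1.8) + (-4.8)·(2.8) + (0.2)·(-0.2) + (2.2)·(-1.2) + (2.2)·(-3.2)) / 4 = -22.8/4 = -5.7
  S[B,B] = ((1.8)·(1.8) + (2.8)·(2.8) + (-0.2)·(-0.2) + (-1.2)·(-1.2) + (-3.2)·(-3.2)) / 4 = 22.8/4 = 5.7

S is symmetric (S[j,i] = S[i,j]). Assembling:

S = [[8.2, -5.7],
 [-5.7, 5.7]]


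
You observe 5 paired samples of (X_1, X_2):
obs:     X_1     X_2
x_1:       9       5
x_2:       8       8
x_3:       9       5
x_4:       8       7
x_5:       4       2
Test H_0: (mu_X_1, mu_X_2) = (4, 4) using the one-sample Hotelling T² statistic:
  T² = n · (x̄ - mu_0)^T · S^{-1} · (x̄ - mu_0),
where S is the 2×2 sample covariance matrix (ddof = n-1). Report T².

Step 1 — sample mean vector:
  mean(X_1) = (9 + 8 + 9 + 8 + 4) / 5 = 38/5 = 7.6
  mean(X_2) = (5 + 8 + 5 + 7 + 2) / 5 = 27/5 = 5.4
  x̄ = (7.6, 5.4),  deviation x̄ - mu_0 = (7.6, 5.4) - (4, 4) = (3.6, 1.4).

Step 2 — sample covariance matrix, S[i,j] = (1/(n-1)) · Σ_k (x_{k,i} - mean_i) · (x_{k,j} - mean_j), divisor n-1 = 4:
  S[X_1,X_1] = ((1.4)·(1.4) + (0.4)·(0.4) + (1.4)·(1.4) + (0.4)·(0.4) + (-3.6)·(-3.6)) / 4 = 17.2/4 = 4.3
  S[X_1,X_2] = ((1.4)·(-0.4) + (0.4)·(2.6) + (1.4)·(-0.4) + (0.4)·(1.6) + (-3.6)·(-3.4)) / 4 = 12.8/4 = 3.2
  S[X_2,X_2] = ((-0.4)·(-0.4) + (2.6)·(2.6) + (-0.4)·(-0.4) + (1.6)·(1.6) + (-3.4)·(-3.4)) / 4 = 21.2/4 = 5.3
  S = [[4.3, 3.2],
 [3.2, 5.3]].

Step 3 — invert S. det(S) = 4.3·5.3 - (3.2)² = 12.55.
  S^{-1} = (1/det) · [[d, -b], [-b, a]] = [[0.4223, -0.255],
 [-0.255, 0.3426]].

Step 4 — quadratic form (x̄ - mu_0)^T · S^{-1} · (x̄ - mu_0):
  S^{-1} · (x̄ - mu_0) = (1.1633, -0.4382),
  (x̄ - mu_0)^T · [...] = (3.6)·(1.1633) + (1.4)·(-0.4382) = 3.5745.

Step 5 — scale by n: T² = 5 · 3.5745 = 17.8725.

T² ≈ 17.8725


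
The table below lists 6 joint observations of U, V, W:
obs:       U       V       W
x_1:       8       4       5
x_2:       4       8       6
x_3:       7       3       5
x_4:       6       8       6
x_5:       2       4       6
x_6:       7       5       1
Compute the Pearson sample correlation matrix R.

Step 1 — column means:
  mean(U) = (8 + 4 + 7 + 6 + 2 + 7) / 6 = 34/6 = 5.6667
  mean(V) = (4 + 8 + 3 + 8 + 4 + 5) / 6 = 32/6 = 5.3333
  mean(W) = (5 + 6 + 5 + 6 + 6 + 1) / 6 = 29/6 = 4.8333

Step 2 — sample variances and covariances s[i,j] = (1/(n-1)) · Σ_k (x_{k,i} - mean_i) · (x_{k,j} - mean_j), with n-1 = 5:
  s[U,U] = ((2.3333)·(2.3333) + (-1.6667)·(-1.6667) + (1.3333)·(1.3333) + (0.3333)·(0.3333) + (-3.6667)·(-3.6667) + (1.3333)·(1.3333)) / 5 = 25.3333/5 = 5.0667
  s[U,V] = ((2.3333)·(-1.3333) + (-1.6667)·(2.6667) + (1.3333)·(-2.3333) + (0.3333)·(2.6667) + (-3.6667)·(-1.3333) + (1.3333)·(-0.3333)) / 5 = -5.3333/5 = -1.0667
  s[U,W] = ((2.3333)·(0.1667) + (-1.6667)·(1.1667) + (1.3333)·(0.1667) + (0.3333)·(1.1667) + (-3.6667)·(1.1667) + (1.3333)·(-3.8333)) / 5 = -10.3333/5 = -2.0667
  s[V,V] = ((-1.3333)·(-1.3333) + (2.6667)·(2.6667) + (-2.3333)·(-2.3333) + (2.6667)·(2.6667) + (-1.3333)·(-1.3333) + (-0.3333)·(-0.3333)) / 5 = 23.3333/5 = 4.6667
  s[V,W] = ((-1.3333)·(0.1667) + (2.6667)·(1.1667) + (-2.3333)·(0.1667) + (2.6667)·(1.1667) + (-1.3333)·(1.1667) + (-0.3333)·(-3.8333)) / 5 = 5.3333/5 = 1.0667
  s[W,W] = ((0.1667)·(0.1667) + (1.1667)·(1.1667) + (0.1667)·(0.1667) + (1.1667)·(1.1667) + (1.1667)·(1.1667) + (-3.8333)·(-3.8333)) / 5 = 18.8333/5 = 3.7667
  Sample standard deviations s_i = √(s[i,i]):
  s(U) = √(5.0667) = 2.2509
  s(V) = √(4.6667) = 2.1602
  s(W) = √(3.7667) = 1.9408

Step 3 — r_{ij} = s_{ij} / (s_i · s_j):
  r[U,U] = 1 (diagonal).
  r[U,V] = -1.0667 / (2.2509 · 2.1602) = -1.0667 / 4.8626 = -0.2194
  r[U,W] = -2.0667 / (2.2509 · 1.9408) = -2.0667 / 4.3686 = -0.4731
  r[V,V] = 1 (diagonal).
  r[V,W] = 1.0667 / (2.1602 · 1.9408) = 1.0667 / 4.1926 = 0.2544
  r[W,W] = 1 (diagonal).

R is symmetric with unit diagonal. Assembling:

R = [[1, -0.2194, -0.4731],
 [-0.2194, 1, 0.2544],
 [-0.4731, 0.2544, 1]]


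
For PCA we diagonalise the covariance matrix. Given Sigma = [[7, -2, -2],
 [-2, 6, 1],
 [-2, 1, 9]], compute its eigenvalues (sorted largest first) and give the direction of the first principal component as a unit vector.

Step 1 — characteristic polynomial p(λ) = det(λI - Sigma) = λ³ - tr·λ² + c_1·λ - det, where tr = trace, c_1 = sum of the principal 2×2 minors, det = det(Sigma):
  tr = 7 + 6 + 9 = 22,
  c_1 = (7·6 - (-2)²) + (7·9 - (-2)²) + (6·9 - (1)²) = 38 + 59 + 53 = 150,
  det = 7·(6·9 - (1)²) - (-2)·((-2)·9 - (1)·(-2)) + (-2)·((-2)·(1) - 6·(-2)) = 7·(53) - (-2)·(-16) + (-2)·(10) = 319.
  So p(λ) = λ³ - 22λ² + 150λ - 319.
Step 2 — look for an integer root (rational root theorem: any rational root is an integer divisor of 319). Testing λ = 11:
  p(11) = 1331 - 2662 + 1650 - 319 = 0  ✓
  Dividing out (λ - 11): p(λ) = (λ - 11)(λ² - 11λ + 29).
Step 3 — remaining eigenvalues from the quadratic λ² - 11λ + 29 = 0:
  Δ = 11² - 4·29 = 121 - 116 = 5,  λ = (11 ± √5)/2 = (11 ± 2.2361)/2 ≈ 6.618 or 4.382.
  Sorted: λ_1 = 11,  λ_2 = 6.618,  λ_3 = 4.382  (check: sum = 22 = tr ✓).

Step 4 — unit eigenvector for λ_1 = 11: v spans the null space of (Sigma - λ_1 I), whose rows are
  r_1 = (-4, -2, -2),  r_2 = (-2, -5, 1),  r_3 = (-2, 1, -2).
  v is orthogonal to every row, so take v ∝ r_1 × r_2 = ((-2)·(1) - (-2)·(-5), (-2)·(-2) - (-4)·(1), (-4)·(-5) - (-2)·(-2)) = (-12, 8, 16).
  Rescale (divide by 4; multiply by -1 so the first nonzero entry is positive): u = (3, -2, -4).
  ||u|| = √((3)² + (-2)² + (-4)²) = √(29) ≈ 5.3852,  v_1 = u/||u|| ≈ (0.5571, -0.3714, -0.7428) (||v_1|| = 1).

λ_1 = 11,  λ_2 = 6.618,  λ_3 = 4.382;  v_1 ≈ (0.5571, -0.3714, -0.7428)


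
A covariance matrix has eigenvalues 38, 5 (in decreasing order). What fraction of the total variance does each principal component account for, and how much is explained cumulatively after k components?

Step 1 — total variance = trace(Sigma) = Σ λ_i = 38 + 5 = 43.

Step 2 — fraction explained by component i = λ_i / Σ λ:
  PC1: 38/43 = 0.8837
  PC2: 5/43 = 0.1163

Step 3 — cumulative fraction after k components = (λ_1 + ... + λ_k) / Σ λ:
  k = 1: 38/43 = 0.8837
  k = 2: (38 + 5)/43 = 43/43 = 1

Summary (fraction, with percent):

explained: PC1 0.8837 (88.37%), PC2 0.1163 (11.63%);  cumulative: 0.8837, 1


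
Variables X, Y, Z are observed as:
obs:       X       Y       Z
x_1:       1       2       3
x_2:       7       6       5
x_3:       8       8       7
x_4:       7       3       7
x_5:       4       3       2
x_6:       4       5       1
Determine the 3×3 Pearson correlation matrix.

Step 1 — column means:
  mean(X) = (1 + 7 + 8 + 7 + 4 + 4) / 6 = 31/6 = 5.1667
  mean(Y) = (2 + 6 + 8 + 3 + 3 + 5) / 6 = 27/6 = 4.5
  mean(Z) = (3 + 5 + 7 + 7 + 2 + 1) / 6 = 25/6 = 4.1667

Step 2 — sample variances and covariances s[i,j] = (1/(n-1)) · Σ_k (x_{k,i} - mean_i) · (x_{k,j} - mean_j), with n-1 = 5:
  s[X,X] = ((-4.1667)·(-4.1667) + (1.8333)·(1.8333) + (2.8333)·(2.8333) + (1.8333)·(1.8333) + (-1.1667)·(-1.1667) + (-1.1667)·(-1.1667)) / 5 = 34.8333/5 = 6.9667
  s[X,Y] = ((-4.1667)·(-2.5) + (1.8333)·(1.5) + (2.8333)·(3.5) + (1.8333)·(-1.5) + (-1.1667)·(-1.5) + (-1.1667)·(0.5)) / 5 = 21.5/5 = 4.3
  s[X,Z] = ((-4.1667)·(-1.1667) + (1.8333)·(0.8333) + (2.8333)·(2.8333) + (1.8333)·(2.8333) + (-1.1667)·(-2.1667) + (-1.1667)·(-3.1667)) / 5 = 25.8333/5 = 5.1667
  s[Y,Y] = ((-2.5)·(-2.5) + (1.5)·(1.5) + (3.5)·(3.5) + (-1.5)·(-1.5) + (-1.5)·(-1.5) + (0.5)·(0.5)) / 5 = 25.5/5 = 5.1
  s[Y,Z] = ((-2.5)·(-1.1667) + (1.5)·(0.8333) + (3.5)·(2.8333) + (-1.5)·(2.8333) + (-1.5)·(-2.1667) + (0.5)·(-3.1667)) / 5 = 11.5/5 = 2.3
  s[Z,Z] = ((-1.1667)·(-1.1667) + (0.8333)·(0.8333) + (2.8333)·(2.8333) + (2.8333)·(2.8333) + (-2.1667)·(-2.1667) + (-3.1667)·(-3.1667)) / 5 = 32.8333/5 = 6.5667
  Sample standard deviations s_i = √(s[i,i]):
  s(X) = √(6.9667) = 2.6394
  s(Y) = √(5.1) = 2.2583
  s(Z) = √(6.5667) = 2.5626

Step 3 — r_{ij} = s_{ij} / (s_i · s_j):
  r[X,X] = 1 (diagonal).
  r[X,Y] = 4.3 / (2.6394 · 2.2583) = 4.3 / 5.9607 = 0.7214
  r[X,Z] = 5.1667 / (2.6394 · 2.5626) = 5.1667 / 6.7637 = 0.7639
  r[Y,Y] = 1 (diagonal).
  r[Y,Z] = 2.3 / (2.2583 · 2.5626) = 2.3 / 5.7871 = 0.3974
  r[Z,Z] = 1 (diagonal).

R is symmetric with unit diagonal. Assembling:

R = [[1, 0.7214, 0.7639],
 [0.7214, 1, 0.3974],
 [0.7639, 0.3974, 1]]


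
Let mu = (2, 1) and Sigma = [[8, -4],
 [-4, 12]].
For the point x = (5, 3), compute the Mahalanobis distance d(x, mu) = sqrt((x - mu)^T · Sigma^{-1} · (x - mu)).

Step 1 — centre the observation: (x - mu) = (3, 2).

Step 2 — invert Sigma. det(Sigma) = 8·12 - (-4)² = 80.
  Sigma^{-1} = (1/det) · [[d, -b], [-b, a]] = [[0.15, 0.05],
 [0.05, 0.1]].

Step 3 — form the quadratic (x - mu)^T · Sigma^{-1} · (x - mu):
  Sigma^{-1} · (x - mu) = (0.55, 0.35).
  (x - mu)^T · [Sigma^{-1} · (x - mu)] = (3)·(0.55) + (2)·(0.35) = 2.35.

Step 4 — take square root: d = √(2.35) ≈ 1.533.

d(x, mu) = √(2.35) ≈ 1.533


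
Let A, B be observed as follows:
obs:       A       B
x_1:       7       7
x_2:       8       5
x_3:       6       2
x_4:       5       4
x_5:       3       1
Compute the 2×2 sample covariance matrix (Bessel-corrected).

Step 1 — column means:
  mean(A) = (7 + 8 + 6 + 5 + 3) / 5 = 29/5 = 5.8
  mean(B) = (7 + 5 + 2 + 4 + 1) / 5 = 19/5 = 3.8

Step 2 — sample covariance S[i,j] = (1/(n-1)) · Σ_k (x_{k,i} - mean_i) · (x_{k,j} - mean_j), with n-1 = 4.
  S[A,A] = ((1.2)·(1.2) + (2.2)·(2.2) + (0.2)·(0.2) + (-0.8)·(-0.8) + (-2.8)·(-2.8)) / 4 = 14.8/4 = 3.7
  S[A,B] = ((1.2)·(3.2) + (2.2)·(1.2) + (0.2)·(-1.8) + (-0.8)·(0.2) + (-2.8)·(-2.8)) / 4 = 13.8/4 = 3.45
  S[B,B] = ((3.2)·(3.2) + (1.2)·(1.2) + (-1.8)·(-1.8) + (0.2)·(0.2) + (-2.8)·(-2.8)) / 4 = 22.8/4 = 5.7

S is symmetric (S[j,i] = S[i,j]). Assembling:

S = [[3.7, 3.45],
 [3.45, 5.7]]


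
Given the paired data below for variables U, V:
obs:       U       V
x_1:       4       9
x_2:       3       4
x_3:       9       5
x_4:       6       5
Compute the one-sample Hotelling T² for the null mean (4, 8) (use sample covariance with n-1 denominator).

Step 1 — sample mean vector:
  mean(U) = (4 + 3 + 9 + 6) / 4 = 22/4 = 5.5
  mean(V) = (9 + 4 + 5 + 5) / 4 = 23/4 = 5.75
  x̄ = (5.5, 5.75),  deviation x̄ - mu_0 = (5.5, 5.75) - (4, 8) = (1.5, -2.25).

Step 2 — sample covariance matrix, S[i,j] = (1/(n-1)) · Σ_k (x_{k,i} - mean_i) · (x_{k,j} - mean_j), divisor n-1 = 3:
  S[U,U] = ((-1.5)·(-1.5) + (-2.5)·(-2.5) + (3.5)·(3.5) + (0.5)·(0.5)) / 3 = 21/3 = 7
  S[U,V] = ((-1.5)·(3.25) + (-2.5)·(-1.75) + (3.5)·(-0.75) + (0.5)·(-0.75)) / 3 = -3.5/3 = -1.1667
  S[V,V] = ((3.25)·(3.25) + (-1.75)·(-1.75) + (-0.75)·(-0.75) + (-0.75)·(-0.75)) / 3 = 14.75/3 = 4.9167
  S = [[7, -1.1667],
 [-1.1667, 4.9167]].

Step 3 — invert S. det(S) = 7·4.9167 - (-1.1667)² = 33.0556.
  S^{-1} = (1/det) · [[d, -b], [-b, a]] = [[0.1487, 0.0353],
 [0.0353, 0.2118]].

Step 4 — quadratic form (x̄ - mu_0)^T · S^{-1} · (x̄ - mu_0):
  S^{-1} · (x̄ - mu_0) = (0.1437, -0.4235),
  (x̄ - mu_0)^T · [...] = (1.5)·(0.1437) + (-2.25)·(-0.4235) = 1.1685.

Step 5 — scale by n: T² = 4 · 1.1685 = 4.6739.

T² ≈ 4.6739


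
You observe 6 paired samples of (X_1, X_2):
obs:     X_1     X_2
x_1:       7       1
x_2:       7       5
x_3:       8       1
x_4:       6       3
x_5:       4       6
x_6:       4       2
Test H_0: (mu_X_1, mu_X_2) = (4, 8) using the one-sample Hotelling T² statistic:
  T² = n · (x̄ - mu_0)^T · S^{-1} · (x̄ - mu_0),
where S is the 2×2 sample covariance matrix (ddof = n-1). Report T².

Step 1 — sample mean vector:
  mean(X_1) = (7 + 7 + 8 + 6 + 4 + 4) / 6 = 36/6 = 6
  mean(X_2) = (1 + 5 + 1 + 3 + 6 + 2) / 6 = 18/6 = 3
  x̄ = (6, 3),  deviation x̄ - mu_0 = (6, 3) - (4, 8) = (2, -5).

Step 2 — sample covariance matrix, S[i,j] = (1/(n-1)) · Σ_k (x_{k,i} - mean_i) · (x_{k,j} - mean_j), divisor n-1 = 5:
  S[X_1,X_1] = ((1)·(1) + (1)·(1) + (2)·(2) + (0)·(0) + (-2)·(-2) + (-2)·(-2)) / 5 = 14/5 = 2.8
  S[X_1,X_2] = ((1)·(-2) + (1)·(2) + (2)·(-2) + (0)·(0) + (-2)·(3) + (-2)·(-1)) / 5 = -8/5 = -1.6
  S[X_2,X_2] = ((-2)·(-2) + (2)·(2) + (-2)·(-2) + (0)·(0) + (3)·(3) + (-1)·(-1)) / 5 = 22/5 = 4.4
  S = [[2.8, -1.6],
 [-1.6, 4.4]].

Step 3 — invert S. det(S) = 2.8·4.4 - (-1.6)² = 9.76.
  S^{-1} = (1/det) · [[d, -b], [-b, a]] = [[0.4508, 0.1639],
 [0.1639, 0.2869]].

Step 4 — quadratic form (x̄ - mu_0)^T · S^{-1} · (x̄ - mu_0):
  S^{-1} · (x̄ - mu_0) = (0.082, -1.1066),
  (x̄ - mu_0)^T · [...] = (2)·(0.082) + (-5)·(-1.1066) = 5.6967.

Step 5 — scale by n: T² = 6 · 5.6967 = 34.1803.

T² ≈ 34.1803


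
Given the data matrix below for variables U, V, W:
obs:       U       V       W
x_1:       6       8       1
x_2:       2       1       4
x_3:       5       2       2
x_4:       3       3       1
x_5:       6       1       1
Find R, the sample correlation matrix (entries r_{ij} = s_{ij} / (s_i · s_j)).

Step 1 — column means:
  mean(U) = (6 + 2 + 5 + 3 + 6) / 5 = 22/5 = 4.4
  mean(V) = (8 + 1 + 2 + 3 + 1) / 5 = 15/5 = 3
  mean(W) = (1 + 4 + 2 + 1 + 1) / 5 = 9/5 = 1.8

Step 2 — sample variances and covariances s[i,j] = (1/(n-1)) · Σ_k (x_{k,i} - mean_i) · (x_{k,j} - mean_j), with n-1 = 4:
  s[U,U] = ((1.6)·(1.6) + (-2.4)·(-2.4) + (0.6)·(0.6) + (-1.4)·(-1.4) + (1.6)·(1.6)) / 4 = 13.2/4 = 3.3
  s[U,V] = ((1.6)·(5) + (-2.4)·(-2) + (0.6)·(-1) + (-1.4)·(0) + (1.6)·(-2)) / 4 = 9/4 = 2.25
  s[U,W] = ((1.6)·(-0.8) + (-2.4)·(2.2) + (0.6)·(0.2) + (-1.4)·(-0.8) + (1.6)·(-0.8)) / 4 = -6.6/4 = -1.65
  s[V,V] = ((5)·(5) + (-2)·(-2) + (-1)·(-1) + (0)·(0) + (-2)·(-2)) / 4 = 34/4 = 8.5
  s[V,W] = ((5)·(-0.8) + (-2)·(2.2) + (-1)·(0.2) + (0)·(-0.8) + (-2)·(-0.8)) / 4 = -7/4 = -1.75
  s[W,W] = ((-0.8)·(-0.8) + (2.2)·(2.2) + (0.2)·(0.2) + (-0.8)·(-0.8) + (-0.8)·(-0.8)) / 4 = 6.8/4 = 1.7
  Sample standard deviations s_i = √(s[i,i]):
  s(U) = √(3.3) = 1.8166
  s(V) = √(8.5) = 2.9155
  s(W) = √(1.7) = 1.3038

Step 3 — r_{ij} = s_{ij} / (s_i · s_j):
  r[U,U] = 1 (diagonal).
  r[U,V] = 2.25 / (1.8166 · 2.9155) = 2.25 / 5.2962 = 0.4248
  r[U,W] = -1.65 / (1.8166 · 1.3038) = -1.65 / 2.3685 = -0.6966
  r[V,V] = 1 (diagonal).
  r[V,W] = -1.75 / (2.9155 · 1.3038) = -1.75 / 3.8013 = -0.4604
  r[W,W] = 1 (diagonal).

R is symmetric with unit diagonal. Assembling:

R = [[1, 0.4248, -0.6966],
 [0.4248, 1, -0.4604],
 [-0.6966, -0.4604, 1]]


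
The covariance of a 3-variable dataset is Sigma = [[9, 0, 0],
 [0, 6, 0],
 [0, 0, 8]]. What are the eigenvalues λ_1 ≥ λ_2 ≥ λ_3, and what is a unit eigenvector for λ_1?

Step 1 — characteristic polynomial p(λ) = det(λI - Sigma) = λ³ - tr·λ² + c_1·λ - det, where tr = trace, c_1 = sum of the principal 2×2 minors, det = det(Sigma):
  tr = 9 + 6 + 8 = 23,
  c_1 = (9·6 - (0)²) + (9·8 - (0)²) + (6·8 - (0)²) = 54 + 72 + 48 = 174,
  det = 9·(6·8 - (0)²) - (0)·((0)·8 - (0)·(0)) + (0)·((0)·(0) - 6·(0)) = 9·(48) - (0)·(0) + (0)·(0) = 432.
  So p(λ) = λ³ - 23λ² + 174λ - 432.
Step 2 — look for an integer root (rational root theorem: any rational root is an integer divisor of 432). Testing λ = 6:
  p(6) = 216 - 828 + 1044 - 432 = 0  ✓
  Dividing out (λ - 6): p(λ) = (λ - 6)(λ² - 17λ + 72).
Step 3 — remaining eigenvalues from the quadratic λ² - 17λ + 72 = 0:
  Δ = 17² - 4·72 = 289 - 288 = 1,  λ = (17 ± √1)/2 = (17 ± 1)/2 = 9 or 8.
  Sorted: λ_1 = 9,  λ_2 = 8,  λ_3 = 6  (check: sum = 23 = tr ✓).

Step 4 — unit eigenvector for λ_1 = 9: v spans the null space of (Sigma - λ_1 I), whose rows are
  r_1 = (0, 0, 0),  r_2 = (0, -3, 0),  r_3 = (0, 0, -1).
  v is orthogonal to every row, so take v ∝ r_2 × r_3 = ((-3)·(-1) - (0)·(0), (0)·(0) - (0)·(-1), (0)·(0) - (-3)·(0)) = (3, 0, 0).
  Rescale (divide by 3): u = (1, 0, 0).
  ||u|| = √((1)² + (0)² + (0)²) = √(1) = 1,  v_1 = u/||u|| ≈ (1, 0, 0) (||v_1|| = 1).

λ_1 = 9,  λ_2 = 8,  λ_3 = 6;  v_1 ≈ (1, 0, 0)


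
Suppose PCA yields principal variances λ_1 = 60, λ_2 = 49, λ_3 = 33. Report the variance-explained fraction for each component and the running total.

Step 1 — total variance = trace(Sigma) = Σ λ_i = 60 + 49 + 33 = 142.

Step 2 — fraction explained by component i = λ_i / Σ λ:
  PC1: 60/142 = 0.4225
  PC2: 49/142 = 0.3451
  PC3: 33/142 = 0.2324

Step 3 — cumulative fraction after k components = (λ_1 + ... + λ_k) / Σ λ:
  k = 1: 60/142 = 0.4225
  k = 2: (60 + 49)/142 = 109/142 = 0.7676
  k = 3: (60 + 49 + 33)/142 = 142/142 = 1

Summary (fraction, with percent):

explained: PC1 0.4225 (42.25%), PC2 0.3451 (34.51%), PC3 0.2324 (23.24%);  cumulative: 0.4225, 0.7676, 1


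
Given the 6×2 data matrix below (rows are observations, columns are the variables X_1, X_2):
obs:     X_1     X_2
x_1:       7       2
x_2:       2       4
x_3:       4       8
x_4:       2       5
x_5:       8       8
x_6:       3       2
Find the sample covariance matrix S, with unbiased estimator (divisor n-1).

Step 1 — column means:
  mean(X_1) = (7 + 2 + 4 + 2 + 8 + 3) / 6 = 26/6 = 4.3333
  mean(X_2) = (2 + 4 + 8 + 5 + 8 + 2) / 6 = 29/6 = 4.8333

Step 2 — sample covariance S[i,j] = (1/(n-1)) · Σ_k (x_{k,i} - mean_i) · (x_{k,j} - mean_j), with n-1 = 5.
  S[X_1,X_1] = ((2.6667)·(2.6667) + (-2.3333)·(-2.3333) + (-0.3333)·(-0.3333) + (-2.3333)·(-2.3333) + (3.6667)·(3.6667) + (-1.3333)·(-1.3333)) / 5 = 33.3333/5 = 6.6667
  S[X_1,X_2] = ((2.6667)·(-2.8333) + (-2.3333)·(-0.8333) + (-0.3333)·(3.1667) + (-2.3333)·(0.1667) + (3.6667)·(3.1667) + (-1.3333)·(-2.8333)) / 5 = 8.3333/5 = 1.6667
  S[X_2,X_2] = ((-2.8333)·(-2.8333) + (-0.8333)·(-0.8333) + (3.1667)·(3.1667) + (0.1667)·(0.1667) + (3.1667)·(3.1667) + (-2.8333)·(-2.8333)) / 5 = 36.8333/5 = 7.3667

S is symmetric (S[j,i] = S[i,j]). Assembling:

S = [[6.6667, 1.6667],
 [1.6667, 7.3667]]


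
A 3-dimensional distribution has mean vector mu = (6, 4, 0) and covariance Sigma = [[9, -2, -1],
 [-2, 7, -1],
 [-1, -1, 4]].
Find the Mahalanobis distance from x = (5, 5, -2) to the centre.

Step 1 — centre the observation: (x - mu) = (-1, 1, -2).

Step 2 — invert Sigma (cofactor / det for 3×3, or solve directly):
  Sigma^{-1} = [[0.125, 0.0417, 0.0417],
 [0.0417, 0.162, 0.0509],
 [0.0417, 0.0509, 0.2731]].

Step 3 — form the quadratic (x - mu)^T · Sigma^{-1} · (x - mu):
  Sigma^{-1} · (x - mu) = (-0.1667, 0.0185, -0.537).
  (x - mu)^T · [Sigma^{-1} · (x - mu)] = (-1)·(-0.1667) + (1)·(0.0185) + (-2)·(-0.537) = 1.2593.

Step 4 — take square root: d = √(1.2593) ≈ 1.1222.

d(x, mu) = √(1.2593) ≈ 1.1222


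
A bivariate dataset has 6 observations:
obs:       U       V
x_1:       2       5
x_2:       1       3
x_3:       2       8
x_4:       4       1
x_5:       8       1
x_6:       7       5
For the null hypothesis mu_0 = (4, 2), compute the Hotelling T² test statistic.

Step 1 — sample mean vector:
  mean(U) = (2 + 1 + 2 + 4 + 8 + 7) / 6 = 24/6 = 4
  mean(V) = (5 + 3 + 8 + 1 + 1 + 5) / 6 = 23/6 = 3.8333
  x̄ = (4, 3.8333),  deviation x̄ - mu_0 = (4, 3.8333) - (4, 2) = (0, 1.8333).

Step 2 — sample covariance matrix, S[i,j] = (1/(n-1)) · Σ_k (x_{k,i} - mean_i) · (x_{k,j} - mean_j), divisor n-1 = 5:
  S[U,U] = ((-2)·(-2) + (-3)·(-3) + (-2)·(-2) + (0)·(0) + (4)·(4) + (3)·(3)) / 5 = 42/5 = 8.4
  S[U,V] = ((-2)·(1.1667) + (-3)·(-0.8333) + (-2)·(4.1667) + (0)·(-2.8333) + (4)·(-2.8333) + (3)·(1.1667)) / 5 = -16/5 = -3.2
  S[V,V] = ((1.1667)·(1.1667) + (-0.8333)·(-0.8333) + (4.1667)·(4.1667) + (-2.8333)·(-2.8333) + (-2.8333)·(-2.8333) + (1.1667)·(1.1667)) / 5 = 36.8333/5 = 7.3667
  S = [[8.4, -3.2],
 [-3.2, 7.3667]].

Step 3 — invert S. det(S) = 8.4·7.3667 - (-3.2)² = 51.64.
  S^{-1} = (1/det) · [[d, -b], [-b, a]] = [[0.1427, 0.062],
 [0.062, 0.1627]].

Step 4 — quadratic form (x̄ - mu_0)^T · S^{-1} · (x̄ - mu_0):
  S^{-1} · (x̄ - mu_0) = (0.1136, 0.2982),
  (x̄ - mu_0)^T · [...] = (0)·(0.1136) + (1.8333)·(0.2982) = 0.5467.

Step 5 — scale by n: T² = 6 · 0.5467 = 3.2804.

T² ≈ 3.2804


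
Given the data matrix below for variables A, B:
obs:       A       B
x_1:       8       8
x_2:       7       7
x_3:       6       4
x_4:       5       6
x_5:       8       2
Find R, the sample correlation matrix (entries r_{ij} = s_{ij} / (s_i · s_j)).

Step 1 — column means:
  mean(A) = (8 + 7 + 6 + 5 + 8) / 5 = 34/5 = 6.8
  mean(B) = (8 + 7 + 4 + 6 + 2) / 5 = 27/5 = 5.4

Step 2 — sample variances and covariances s[i,j] = (1/(n-1)) · Σ_k (x_{k,i} - mean_i) · (x_{k,j} - mean_j), with n-1 = 4:
  s[A,A] = ((1.2)·(1.2) + (0.2)·(0.2) + (-0.8)·(-0.8) + (-1.8)·(-1.8) + (1.2)·(1.2)) / 4 = 6.8/4 = 1.7
  s[A,B] = ((1.2)·(2.6) + (0.2)·(1.6) + (-0.8)·(-1.4) + (-1.8)·(0.6) + (1.2)·(-3.4)) / 4 = -0.6/4 = -0.15
  s[B,B] = ((2.6)·(2.6) + (1.6)·(1.6) + (-1.4)·(-1.4) + (0.6)·(0.6) + (-3.4)·(-3.4)) / 4 = 23.2/4 = 5.8
  Sample standard deviations s_i = √(s[i,i]):
  s(A) = √(1.7) = 1.3038
  s(B) = √(5.8) = 2.4083

Step 3 — r_{ij} = s_{ij} / (s_i · s_j):
  r[A,A] = 1 (diagonal).
  r[A,B] = -0.15 / (1.3038 · 2.4083) = -0.15 / 3.1401 = -0.0478
  r[B,B] = 1 (diagonal).

R is symmetric with unit diagonal. Assembling:

R = [[1, -0.0478],
 [-0.0478, 1]]
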